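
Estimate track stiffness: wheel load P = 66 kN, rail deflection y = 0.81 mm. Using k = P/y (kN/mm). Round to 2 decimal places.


Track stiffness k = P / y
k = 66 / 0.81
k = 81.48 kN/mm

81.48


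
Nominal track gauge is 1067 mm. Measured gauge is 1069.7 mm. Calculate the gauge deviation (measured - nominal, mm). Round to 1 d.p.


Deviation = measured - nominal
Deviation = 1069.7 - 1067
Deviation = 2.7 mm

2.7


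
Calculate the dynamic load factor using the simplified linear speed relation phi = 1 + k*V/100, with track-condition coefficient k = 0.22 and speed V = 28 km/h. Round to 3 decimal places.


phi = 1 + k * V / 100
phi = 1 + 0.22 * 28 / 100
phi = 1 + 0.0616
phi = 1.062

1.062


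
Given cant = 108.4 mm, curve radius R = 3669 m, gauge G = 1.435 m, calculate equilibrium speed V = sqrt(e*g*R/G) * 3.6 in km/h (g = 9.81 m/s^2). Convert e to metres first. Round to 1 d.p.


Convert cant: e = 108.4 mm = 0.1084 m
V_ms = sqrt(0.1084 * 9.81 * 3669 / 1.435)
V_ms = sqrt(2718.905419) = 52.1431 m/s
V = 52.1431 * 3.6 = 187.7 km/h

187.7


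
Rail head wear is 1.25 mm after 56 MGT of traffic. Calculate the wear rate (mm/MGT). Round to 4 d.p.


Wear rate = total wear / cumulative tonnage
Rate = 1.25 / 56
Rate = 0.0223 mm/MGT

0.0223


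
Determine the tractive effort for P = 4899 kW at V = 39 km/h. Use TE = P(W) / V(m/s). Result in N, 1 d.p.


Convert: P = 4899 kW = 4899000 W
V = 39 / 3.6 = 10.8333 m/s
TE = 4899000 / 10.8333
TE = 452215.4 N

452215.4


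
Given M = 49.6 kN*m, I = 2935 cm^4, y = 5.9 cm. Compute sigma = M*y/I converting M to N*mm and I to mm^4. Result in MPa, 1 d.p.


Convert units:
M = 49.6 kN*m = 49600000 N*mm
y = 5.9 cm = 59 mm
I = 2935 cm^4 = 29350000 mm^4
sigma = 49600000 * 59 / 29350000
sigma = 99.7 MPa

99.7


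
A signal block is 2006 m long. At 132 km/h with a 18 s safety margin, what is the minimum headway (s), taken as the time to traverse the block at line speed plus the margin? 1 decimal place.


V = 132 / 3.6 = 36.6667 m/s
Block traversal time = 2006 / 36.6667 = 54.7091 s
Headway = 54.7091 + 18
Headway = 72.7 s

72.7


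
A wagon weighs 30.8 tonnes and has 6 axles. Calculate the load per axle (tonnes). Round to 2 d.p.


Load per axle = total weight / number of axles
Load = 30.8 / 6
Load = 5.13 tonnes

5.13


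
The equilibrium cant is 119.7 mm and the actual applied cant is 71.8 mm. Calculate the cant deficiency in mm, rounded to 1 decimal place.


Cant deficiency = equilibrium cant - actual cant
CD = 119.7 - 71.8
CD = 47.9 mm

47.9


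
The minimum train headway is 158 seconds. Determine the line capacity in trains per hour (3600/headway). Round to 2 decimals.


Capacity = 3600 / headway
Capacity = 3600 / 158
Capacity = 22.78 trains/hour

22.78


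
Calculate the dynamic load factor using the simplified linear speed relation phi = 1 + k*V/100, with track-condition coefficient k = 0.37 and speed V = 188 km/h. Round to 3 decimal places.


phi = 1 + k * V / 100
phi = 1 + 0.37 * 188 / 100
phi = 1 + 0.6956
phi = 1.696

1.696


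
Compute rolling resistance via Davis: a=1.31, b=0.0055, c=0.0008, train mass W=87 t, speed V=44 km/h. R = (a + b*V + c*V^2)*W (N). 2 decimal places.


b*V = 0.0055 * 44 = 0.242
c*V^2 = 0.0008 * 1936 = 1.5488
R_per_t = 1.31 + 0.242 + 1.5488 = 3.1008 N/t
R_total = 3.1008 * 87 = 269.77 N

269.77


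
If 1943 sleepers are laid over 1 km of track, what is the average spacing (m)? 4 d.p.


Spacing = 1000 m / number of sleepers
Spacing = 1000 / 1943
Spacing = 0.5147 m

0.5147


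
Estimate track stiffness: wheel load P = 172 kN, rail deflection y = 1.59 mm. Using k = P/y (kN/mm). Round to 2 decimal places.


Track stiffness k = P / y
k = 172 / 1.59
k = 108.18 kN/mm

108.18


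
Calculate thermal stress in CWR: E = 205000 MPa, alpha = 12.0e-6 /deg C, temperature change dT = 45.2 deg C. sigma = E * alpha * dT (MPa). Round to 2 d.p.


sigma = E * alpha * dT
sigma = 205000 * 12.0e-6 * 45.2
sigma = 2.46 * 45.2
sigma = 111.19 MPa

111.19


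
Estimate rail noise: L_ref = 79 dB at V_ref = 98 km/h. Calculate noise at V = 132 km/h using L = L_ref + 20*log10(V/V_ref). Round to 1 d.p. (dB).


V/V_ref = 132 / 98 = 1.346939
log10(1.346939) = 0.129348
20 * 0.129348 = 2.587
L = 79 + 2.587 = 81.6 dB

81.6


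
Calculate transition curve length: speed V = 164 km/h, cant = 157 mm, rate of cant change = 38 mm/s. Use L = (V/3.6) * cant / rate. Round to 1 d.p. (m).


Convert speed: V = 164 / 3.6 = 45.5556 m/s
L = 45.5556 * 157 / 38
L = 7152.2222 / 38
L = 188.2 m

188.2


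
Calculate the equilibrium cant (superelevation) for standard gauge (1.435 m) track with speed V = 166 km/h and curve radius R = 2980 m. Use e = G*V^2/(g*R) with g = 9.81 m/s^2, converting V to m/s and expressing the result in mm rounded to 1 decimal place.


Convert speed: V = 166 / 3.6 = 46.1111 m/s
Apply formula: e = 1.435 * 46.1111^2 / (9.81 * 2980)
e = 1.435 * 2126.2346 / 29233.8
e = 0.104371 m = 104.4 mm

104.4


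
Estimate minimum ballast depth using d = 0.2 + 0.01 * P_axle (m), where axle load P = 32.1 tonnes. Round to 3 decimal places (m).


d = 0.2 + 0.01 * 32.1
d = 0.2 + 0.321
d = 0.521 m

0.521


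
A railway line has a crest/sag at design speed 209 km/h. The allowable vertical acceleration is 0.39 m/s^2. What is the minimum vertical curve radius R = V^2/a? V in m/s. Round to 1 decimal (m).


Convert speed: V = 209 / 3.6 = 58.0556 m/s
V^2 = 3370.4475 m^2/s^2
R_v = 3370.4475 / 0.39
R_v = 8642.2 m

8642.2


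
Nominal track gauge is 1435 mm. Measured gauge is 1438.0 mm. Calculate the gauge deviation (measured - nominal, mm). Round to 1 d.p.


Deviation = measured - nominal
Deviation = 1438.0 - 1435
Deviation = 3.0 mm

3.0


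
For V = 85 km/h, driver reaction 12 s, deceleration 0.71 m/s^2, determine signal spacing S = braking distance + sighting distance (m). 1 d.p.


V = 85 / 3.6 = 23.6111 m/s
Braking distance = 23.6111^2 / (2*0.71) = 392.5948 m
Sighting distance = 23.6111 * 12 = 283.3333 m
S = 392.5948 + 283.3333 = 675.9 m

675.9


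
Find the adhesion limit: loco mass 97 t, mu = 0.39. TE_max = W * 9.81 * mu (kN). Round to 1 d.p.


TE_max = W * g * mu
TE_max = 97 * 9.81 * 0.39
TE_max = 951.57 * 0.39
TE_max = 371.1 kN

371.1


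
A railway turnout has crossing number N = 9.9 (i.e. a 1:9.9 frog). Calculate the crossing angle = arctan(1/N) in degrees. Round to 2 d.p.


1/N = 1/9.9 = 0.10101
angle = arctan(0.10101) = 0.100669 rad
angle = 0.100669 * 180/pi = 5.77 degrees

5.77


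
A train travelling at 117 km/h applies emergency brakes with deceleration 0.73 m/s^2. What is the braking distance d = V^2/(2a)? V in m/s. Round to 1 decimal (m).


Convert speed: V = 117 / 3.6 = 32.5 m/s
V^2 = 1056.25
d = 1056.25 / (2 * 0.73)
d = 1056.25 / 1.46
d = 723.5 m

723.5


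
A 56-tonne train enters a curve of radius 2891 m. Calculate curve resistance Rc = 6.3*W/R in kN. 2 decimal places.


Rc = 6.3 * W / R
Rc = 6.3 * 56 / 2891
Rc = 352.8 / 2891
Rc = 0.12 kN

0.12


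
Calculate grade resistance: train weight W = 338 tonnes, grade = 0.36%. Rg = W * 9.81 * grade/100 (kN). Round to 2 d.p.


Rg = W * 9.81 * grade / 100
Rg = 338 * 9.81 * 0.36 / 100
Rg = 3315.78 * 0.0036
Rg = 11.94 kN

11.94


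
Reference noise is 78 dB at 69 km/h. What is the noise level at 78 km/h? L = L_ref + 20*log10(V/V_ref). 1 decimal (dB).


V/V_ref = 78 / 69 = 1.130435
log10(1.130435) = 0.053246
20 * 0.053246 = 1.0649
L = 78 + 1.0649 = 79.1 dB

79.1


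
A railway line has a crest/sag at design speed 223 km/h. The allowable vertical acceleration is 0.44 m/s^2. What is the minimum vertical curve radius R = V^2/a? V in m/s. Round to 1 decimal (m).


Convert speed: V = 223 / 3.6 = 61.9444 m/s
V^2 = 3837.1142 m^2/s^2
R_v = 3837.1142 / 0.44
R_v = 8720.7 m

8720.7


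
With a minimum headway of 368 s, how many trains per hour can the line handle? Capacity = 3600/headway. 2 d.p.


Capacity = 3600 / headway
Capacity = 3600 / 368
Capacity = 9.78 trains/hour

9.78


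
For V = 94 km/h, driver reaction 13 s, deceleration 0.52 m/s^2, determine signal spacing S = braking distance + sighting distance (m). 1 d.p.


V = 94 / 3.6 = 26.1111 m/s
Braking distance = 26.1111^2 / (2*0.52) = 655.5674 m
Sighting distance = 26.1111 * 13 = 339.4444 m
S = 655.5674 + 339.4444 = 995.0 m

995.0


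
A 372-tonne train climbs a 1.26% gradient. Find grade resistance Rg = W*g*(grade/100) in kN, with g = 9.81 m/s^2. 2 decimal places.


Rg = W * 9.81 * grade / 100
Rg = 372 * 9.81 * 1.26 / 100
Rg = 3649.32 * 0.0126
Rg = 45.98 kN

45.98


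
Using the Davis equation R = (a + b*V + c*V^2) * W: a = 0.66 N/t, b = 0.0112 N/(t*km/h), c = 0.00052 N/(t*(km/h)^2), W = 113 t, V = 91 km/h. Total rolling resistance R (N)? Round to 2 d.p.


b*V = 0.0112 * 91 = 1.0192
c*V^2 = 0.00052 * 8281 = 4.30612
R_per_t = 0.66 + 1.0192 + 4.30612 = 5.98532 N/t
R_total = 5.98532 * 113 = 676.34 N

676.34


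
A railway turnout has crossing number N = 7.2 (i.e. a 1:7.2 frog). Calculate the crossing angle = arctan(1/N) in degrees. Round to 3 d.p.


1/N = 1/7.2 = 0.138889
angle = arctan(0.138889) = 0.138006 rad
angle = 0.138006 * 180/pi = 7.907 degrees

7.907


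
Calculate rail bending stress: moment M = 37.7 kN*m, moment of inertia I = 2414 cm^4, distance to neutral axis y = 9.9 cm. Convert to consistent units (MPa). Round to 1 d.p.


Convert units:
M = 37.7 kN*m = 37700000 N*mm
y = 9.9 cm = 99 mm
I = 2414 cm^4 = 24140000 mm^4
sigma = 37700000 * 99 / 24140000
sigma = 154.6 MPa

154.6


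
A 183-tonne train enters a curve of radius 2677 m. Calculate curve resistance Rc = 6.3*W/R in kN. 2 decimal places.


Rc = 6.3 * W / R
Rc = 6.3 * 183 / 2677
Rc = 1152.9 / 2677
Rc = 0.43 kN

0.43


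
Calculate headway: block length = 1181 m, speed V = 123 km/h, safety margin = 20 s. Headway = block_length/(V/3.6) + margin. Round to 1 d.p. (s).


V = 123 / 3.6 = 34.1667 m/s
Block traversal time = 1181 / 34.1667 = 34.5659 s
Headway = 34.5659 + 20
Headway = 54.6 s

54.6


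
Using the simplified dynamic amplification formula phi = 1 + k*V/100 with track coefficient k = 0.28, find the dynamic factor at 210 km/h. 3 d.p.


phi = 1 + k * V / 100
phi = 1 + 0.28 * 210 / 100
phi = 1 + 0.588
phi = 1.588

1.588


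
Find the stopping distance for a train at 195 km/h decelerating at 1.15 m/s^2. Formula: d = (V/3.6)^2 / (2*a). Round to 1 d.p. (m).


Convert speed: V = 195 / 3.6 = 54.1667 m/s
V^2 = 2934.0278
d = 2934.0278 / (2 * 1.15)
d = 2934.0278 / 2.3
d = 1275.7 m

1275.7


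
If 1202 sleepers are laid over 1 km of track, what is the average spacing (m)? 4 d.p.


Spacing = 1000 m / number of sleepers
Spacing = 1000 / 1202
Spacing = 0.8319 m

0.8319


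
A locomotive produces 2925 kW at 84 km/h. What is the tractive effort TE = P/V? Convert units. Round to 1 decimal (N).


Convert: P = 2925 kW = 2925000 W
V = 84 / 3.6 = 23.3333 m/s
TE = 2925000 / 23.3333
TE = 125357.1 N

125357.1


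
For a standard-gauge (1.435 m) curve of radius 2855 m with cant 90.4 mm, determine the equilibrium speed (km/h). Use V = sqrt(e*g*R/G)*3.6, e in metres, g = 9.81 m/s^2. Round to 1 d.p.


Convert cant: e = 90.4 mm = 0.0904 m
V_ms = sqrt(0.0904 * 9.81 * 2855 / 1.435)
V_ms = sqrt(1764.378063) = 42.0045 m/s
V = 42.0045 * 3.6 = 151.2 km/h

151.2


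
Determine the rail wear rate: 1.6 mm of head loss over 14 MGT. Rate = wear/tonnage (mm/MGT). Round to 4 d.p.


Wear rate = total wear / cumulative tonnage
Rate = 1.6 / 14
Rate = 0.1143 mm/MGT

0.1143


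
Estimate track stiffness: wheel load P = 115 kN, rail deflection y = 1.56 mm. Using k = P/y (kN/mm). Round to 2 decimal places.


Track stiffness k = P / y
k = 115 / 1.56
k = 73.72 kN/mm

73.72


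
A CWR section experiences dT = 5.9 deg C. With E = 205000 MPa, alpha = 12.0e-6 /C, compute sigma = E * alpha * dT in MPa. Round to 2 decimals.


sigma = E * alpha * dT
sigma = 205000 * 12.0e-6 * 5.9
sigma = 2.46 * 5.9
sigma = 14.51 MPa

14.51


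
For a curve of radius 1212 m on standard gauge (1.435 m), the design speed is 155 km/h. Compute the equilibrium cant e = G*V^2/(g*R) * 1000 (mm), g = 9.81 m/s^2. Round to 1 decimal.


Convert speed: V = 155 / 3.6 = 43.0556 m/s
Apply formula: e = 1.435 * 43.0556^2 / (9.81 * 1212)
e = 1.435 * 1853.7809 / 11889.72
e = 0.223737 m = 223.7 mm

223.7


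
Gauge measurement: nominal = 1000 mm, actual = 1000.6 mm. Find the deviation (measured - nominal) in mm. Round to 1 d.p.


Deviation = measured - nominal
Deviation = 1000.6 - 1000
Deviation = 0.6 mm

0.6


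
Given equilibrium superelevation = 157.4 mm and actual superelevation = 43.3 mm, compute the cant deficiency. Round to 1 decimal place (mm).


Cant deficiency = equilibrium cant - actual cant
CD = 157.4 - 43.3
CD = 114.1 mm

114.1


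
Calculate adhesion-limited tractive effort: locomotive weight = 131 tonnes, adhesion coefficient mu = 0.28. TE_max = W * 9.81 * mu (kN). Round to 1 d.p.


TE_max = W * g * mu
TE_max = 131 * 9.81 * 0.28
TE_max = 1285.11 * 0.28
TE_max = 359.8 kN

359.8


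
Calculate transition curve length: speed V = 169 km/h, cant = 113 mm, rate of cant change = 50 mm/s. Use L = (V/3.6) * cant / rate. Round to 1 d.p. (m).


Convert speed: V = 169 / 3.6 = 46.9444 m/s
L = 46.9444 * 113 / 50
L = 5304.7222 / 50
L = 106.1 m

106.1


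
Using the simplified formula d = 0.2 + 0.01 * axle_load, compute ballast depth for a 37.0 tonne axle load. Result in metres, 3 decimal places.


d = 0.2 + 0.01 * 37.0
d = 0.2 + 0.37
d = 0.570 m

0.570


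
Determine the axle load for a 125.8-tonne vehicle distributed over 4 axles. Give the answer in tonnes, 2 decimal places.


Load per axle = total weight / number of axles
Load = 125.8 / 4
Load = 31.45 tonnes

31.45


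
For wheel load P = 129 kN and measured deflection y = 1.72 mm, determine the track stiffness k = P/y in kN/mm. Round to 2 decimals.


Track stiffness k = P / y
k = 129 / 1.72
k = 75.00 kN/mm

75.00


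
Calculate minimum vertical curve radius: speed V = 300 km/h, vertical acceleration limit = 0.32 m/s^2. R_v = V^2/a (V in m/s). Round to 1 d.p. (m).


Convert speed: V = 300 / 3.6 = 83.3333 m/s
V^2 = 6944.4444 m^2/s^2
R_v = 6944.4444 / 0.32
R_v = 21701.4 m

21701.4


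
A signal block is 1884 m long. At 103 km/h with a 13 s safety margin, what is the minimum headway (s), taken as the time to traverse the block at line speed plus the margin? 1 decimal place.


V = 103 / 3.6 = 28.6111 m/s
Block traversal time = 1884 / 28.6111 = 65.8485 s
Headway = 65.8485 + 13
Headway = 78.8 s

78.8


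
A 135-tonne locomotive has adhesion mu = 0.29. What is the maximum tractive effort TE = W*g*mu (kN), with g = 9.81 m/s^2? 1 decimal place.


TE_max = W * g * mu
TE_max = 135 * 9.81 * 0.29
TE_max = 1324.35 * 0.29
TE_max = 384.1 kN

384.1


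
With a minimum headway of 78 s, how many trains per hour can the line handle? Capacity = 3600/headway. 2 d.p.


Capacity = 3600 / headway
Capacity = 3600 / 78
Capacity = 46.15 trains/hour

46.15


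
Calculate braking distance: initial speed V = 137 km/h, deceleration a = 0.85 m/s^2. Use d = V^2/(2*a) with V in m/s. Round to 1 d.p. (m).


Convert speed: V = 137 / 3.6 = 38.0556 m/s
V^2 = 1448.2253
d = 1448.2253 / (2 * 0.85)
d = 1448.2253 / 1.7
d = 851.9 m

851.9


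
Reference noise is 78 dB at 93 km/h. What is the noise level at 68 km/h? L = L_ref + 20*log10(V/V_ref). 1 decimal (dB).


V/V_ref = 68 / 93 = 0.731183
log10(0.731183) = -0.135974
20 * -0.135974 = -2.7195
L = 78 + -2.7195 = 75.3 dB

75.3


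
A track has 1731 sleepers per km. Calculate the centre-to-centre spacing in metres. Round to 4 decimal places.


Spacing = 1000 m / number of sleepers
Spacing = 1000 / 1731
Spacing = 0.5777 m

0.5777


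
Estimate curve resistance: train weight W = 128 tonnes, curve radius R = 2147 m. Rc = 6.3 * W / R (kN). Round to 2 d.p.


Rc = 6.3 * W / R
Rc = 6.3 * 128 / 2147
Rc = 806.4 / 2147
Rc = 0.38 kN

0.38


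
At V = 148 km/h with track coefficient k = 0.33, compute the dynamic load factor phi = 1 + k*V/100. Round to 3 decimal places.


phi = 1 + k * V / 100
phi = 1 + 0.33 * 148 / 100
phi = 1 + 0.4884
phi = 1.488

1.488


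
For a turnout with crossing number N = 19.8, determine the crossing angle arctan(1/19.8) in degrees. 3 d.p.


1/N = 1/19.8 = 0.050505
angle = arctan(0.050505) = 0.050462 rad
angle = 0.050462 * 180/pi = 2.891 degrees

2.891


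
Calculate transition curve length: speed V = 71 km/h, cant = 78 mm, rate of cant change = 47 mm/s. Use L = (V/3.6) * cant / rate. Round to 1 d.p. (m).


Convert speed: V = 71 / 3.6 = 19.7222 m/s
L = 19.7222 * 78 / 47
L = 1538.3333 / 47
L = 32.7 m

32.7


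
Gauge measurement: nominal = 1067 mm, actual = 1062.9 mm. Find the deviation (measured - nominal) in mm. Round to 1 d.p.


Deviation = measured - nominal
Deviation = 1062.9 - 1067
Deviation = -4.1 mm

-4.1


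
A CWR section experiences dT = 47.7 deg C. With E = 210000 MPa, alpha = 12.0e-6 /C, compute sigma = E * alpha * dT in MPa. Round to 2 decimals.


sigma = E * alpha * dT
sigma = 210000 * 12.0e-6 * 47.7
sigma = 2.52 * 47.7
sigma = 120.20 MPa

120.20


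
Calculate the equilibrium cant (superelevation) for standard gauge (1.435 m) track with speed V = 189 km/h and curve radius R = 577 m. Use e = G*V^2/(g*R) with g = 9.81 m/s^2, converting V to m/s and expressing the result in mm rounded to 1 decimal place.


Convert speed: V = 189 / 3.6 = 52.5 m/s
Apply formula: e = 1.435 * 52.5^2 / (9.81 * 577)
e = 1.435 * 2756.25 / 5660.37
e = 0.698756 m = 698.8 mm

698.8


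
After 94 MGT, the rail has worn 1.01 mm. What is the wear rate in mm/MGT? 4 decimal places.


Wear rate = total wear / cumulative tonnage
Rate = 1.01 / 94
Rate = 0.0107 mm/MGT

0.0107


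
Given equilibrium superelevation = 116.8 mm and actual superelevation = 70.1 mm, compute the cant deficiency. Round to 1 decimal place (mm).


Cant deficiency = equilibrium cant - actual cant
CD = 116.8 - 70.1
CD = 46.7 mm

46.7


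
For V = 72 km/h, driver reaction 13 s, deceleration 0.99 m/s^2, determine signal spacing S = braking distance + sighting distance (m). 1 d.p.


V = 72 / 3.6 = 20.0 m/s
Braking distance = 20.0^2 / (2*0.99) = 202.0202 m
Sighting distance = 20.0 * 13 = 260.0 m
S = 202.0202 + 260.0 = 462.0 m

462.0


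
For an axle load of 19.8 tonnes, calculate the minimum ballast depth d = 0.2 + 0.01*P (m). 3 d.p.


d = 0.2 + 0.01 * 19.8
d = 0.2 + 0.198
d = 0.398 m

0.398


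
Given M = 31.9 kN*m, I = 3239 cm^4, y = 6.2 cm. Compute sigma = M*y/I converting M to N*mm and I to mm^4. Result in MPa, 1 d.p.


Convert units:
M = 31.9 kN*m = 31900000 N*mm
y = 6.2 cm = 62 mm
I = 3239 cm^4 = 32390000 mm^4
sigma = 31900000 * 62 / 32390000
sigma = 61.1 MPa

61.1


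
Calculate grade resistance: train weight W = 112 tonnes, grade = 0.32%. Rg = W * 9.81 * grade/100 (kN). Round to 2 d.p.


Rg = W * 9.81 * grade / 100
Rg = 112 * 9.81 * 0.32 / 100
Rg = 1098.72 * 0.0032
Rg = 3.52 kN

3.52


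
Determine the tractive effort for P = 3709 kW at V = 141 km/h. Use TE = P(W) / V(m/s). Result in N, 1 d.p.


Convert: P = 3709 kW = 3709000 W
V = 141 / 3.6 = 39.1667 m/s
TE = 3709000 / 39.1667
TE = 94697.9 N

94697.9


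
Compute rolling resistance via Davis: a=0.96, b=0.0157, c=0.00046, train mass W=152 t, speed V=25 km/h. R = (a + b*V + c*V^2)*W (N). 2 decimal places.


b*V = 0.0157 * 25 = 0.3925
c*V^2 = 0.00046 * 625 = 0.2875
R_per_t = 0.96 + 0.3925 + 0.2875 = 1.64 N/t
R_total = 1.64 * 152 = 249.28 N

249.28


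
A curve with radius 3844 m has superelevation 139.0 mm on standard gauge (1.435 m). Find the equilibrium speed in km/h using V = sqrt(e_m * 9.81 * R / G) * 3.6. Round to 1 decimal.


Convert cant: e = 139.0 mm = 0.1390 m
V_ms = sqrt(0.1390 * 9.81 * 3844 / 1.435)
V_ms = sqrt(3652.710774) = 60.4377 m/s
V = 60.4377 * 3.6 = 217.6 km/h

217.6


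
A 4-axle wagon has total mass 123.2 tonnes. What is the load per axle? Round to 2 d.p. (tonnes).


Load per axle = total weight / number of axles
Load = 123.2 / 4
Load = 30.80 tonnes

30.80


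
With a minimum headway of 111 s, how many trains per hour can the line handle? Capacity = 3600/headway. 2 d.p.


Capacity = 3600 / headway
Capacity = 3600 / 111
Capacity = 32.43 trains/hour

32.43


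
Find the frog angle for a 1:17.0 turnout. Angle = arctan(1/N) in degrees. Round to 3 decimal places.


1/N = 1/17.0 = 0.058824
angle = arctan(0.058824) = 0.058756 rad
angle = 0.058756 * 180/pi = 3.366 degrees

3.366


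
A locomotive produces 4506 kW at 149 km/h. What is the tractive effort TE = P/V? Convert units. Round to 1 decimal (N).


Convert: P = 4506 kW = 4506000 W
V = 149 / 3.6 = 41.3889 m/s
TE = 4506000 / 41.3889
TE = 108869.8 N

108869.8


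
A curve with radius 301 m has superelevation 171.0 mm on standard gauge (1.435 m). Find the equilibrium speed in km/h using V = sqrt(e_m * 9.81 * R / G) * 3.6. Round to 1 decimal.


Convert cant: e = 171.0 mm = 0.1710 m
V_ms = sqrt(0.1710 * 9.81 * 301 / 1.435)
V_ms = sqrt(351.867951) = 18.7581 m/s
V = 18.7581 * 3.6 = 67.5 km/h

67.5


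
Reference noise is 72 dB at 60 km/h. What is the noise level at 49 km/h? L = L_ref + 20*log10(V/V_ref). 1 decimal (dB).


V/V_ref = 49 / 60 = 0.816667
log10(0.816667) = -0.087955
20 * -0.087955 = -1.7591
L = 72 + -1.7591 = 70.2 dB

70.2


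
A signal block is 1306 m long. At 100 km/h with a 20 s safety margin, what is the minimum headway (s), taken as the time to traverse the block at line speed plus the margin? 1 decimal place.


V = 100 / 3.6 = 27.7778 m/s
Block traversal time = 1306 / 27.7778 = 47.016 s
Headway = 47.016 + 20
Headway = 67.0 s

67.0


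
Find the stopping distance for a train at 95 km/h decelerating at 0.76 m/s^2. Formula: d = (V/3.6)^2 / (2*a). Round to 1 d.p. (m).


Convert speed: V = 95 / 3.6 = 26.3889 m/s
V^2 = 696.3735
d = 696.3735 / (2 * 0.76)
d = 696.3735 / 1.52
d = 458.1 m

458.1


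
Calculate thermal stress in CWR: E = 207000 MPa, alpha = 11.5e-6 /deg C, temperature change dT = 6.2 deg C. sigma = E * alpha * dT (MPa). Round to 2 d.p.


sigma = E * alpha * dT
sigma = 207000 * 11.5e-6 * 6.2
sigma = 2.3805 * 6.2
sigma = 14.76 MPa

14.76


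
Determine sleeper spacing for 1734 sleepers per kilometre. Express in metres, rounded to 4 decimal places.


Spacing = 1000 m / number of sleepers
Spacing = 1000 / 1734
Spacing = 0.5767 m

0.5767


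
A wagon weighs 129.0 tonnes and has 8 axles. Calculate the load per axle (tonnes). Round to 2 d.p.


Load per axle = total weight / number of axles
Load = 129.0 / 8
Load = 16.13 tonnes

16.13


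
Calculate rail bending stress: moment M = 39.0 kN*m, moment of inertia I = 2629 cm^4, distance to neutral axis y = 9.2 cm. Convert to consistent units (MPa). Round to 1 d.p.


Convert units:
M = 39.0 kN*m = 39000000 N*mm
y = 9.2 cm = 92 mm
I = 2629 cm^4 = 26290000 mm^4
sigma = 39000000 * 92 / 26290000
sigma = 136.5 MPa

136.5


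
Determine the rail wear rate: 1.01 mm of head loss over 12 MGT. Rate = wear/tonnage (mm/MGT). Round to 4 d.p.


Wear rate = total wear / cumulative tonnage
Rate = 1.01 / 12
Rate = 0.0842 mm/MGT

0.0842


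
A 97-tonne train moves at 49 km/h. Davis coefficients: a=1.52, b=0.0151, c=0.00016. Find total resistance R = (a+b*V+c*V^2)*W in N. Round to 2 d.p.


b*V = 0.0151 * 49 = 0.7399
c*V^2 = 0.00016 * 2401 = 0.38416
R_per_t = 1.52 + 0.7399 + 0.38416 = 2.64406 N/t
R_total = 2.64406 * 97 = 256.47 N

256.47


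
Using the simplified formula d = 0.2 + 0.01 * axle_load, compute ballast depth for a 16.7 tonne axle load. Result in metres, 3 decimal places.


d = 0.2 + 0.01 * 16.7
d = 0.2 + 0.167
d = 0.367 m

0.367


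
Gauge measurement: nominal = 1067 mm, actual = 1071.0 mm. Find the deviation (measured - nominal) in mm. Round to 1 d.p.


Deviation = measured - nominal
Deviation = 1071.0 - 1067
Deviation = 4.0 mm

4.0


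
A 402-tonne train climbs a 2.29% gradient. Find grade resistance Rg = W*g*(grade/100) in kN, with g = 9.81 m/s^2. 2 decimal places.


Rg = W * 9.81 * grade / 100
Rg = 402 * 9.81 * 2.29 / 100
Rg = 3943.62 * 0.0229
Rg = 90.31 kN

90.31


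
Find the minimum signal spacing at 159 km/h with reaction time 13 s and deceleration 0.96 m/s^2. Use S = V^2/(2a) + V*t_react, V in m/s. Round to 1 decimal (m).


V = 159 / 3.6 = 44.1667 m/s
Braking distance = 44.1667^2 / (2*0.96) = 1015.9867 m
Sighting distance = 44.1667 * 13 = 574.1667 m
S = 1015.9867 + 574.1667 = 1590.2 m

1590.2


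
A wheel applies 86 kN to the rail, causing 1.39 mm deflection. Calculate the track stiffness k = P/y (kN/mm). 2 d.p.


Track stiffness k = P / y
k = 86 / 1.39
k = 61.87 kN/mm

61.87


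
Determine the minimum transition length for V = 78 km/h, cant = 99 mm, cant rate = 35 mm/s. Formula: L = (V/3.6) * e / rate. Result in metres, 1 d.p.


Convert speed: V = 78 / 3.6 = 21.6667 m/s
L = 21.6667 * 99 / 35
L = 2145.0 / 35
L = 61.3 m

61.3


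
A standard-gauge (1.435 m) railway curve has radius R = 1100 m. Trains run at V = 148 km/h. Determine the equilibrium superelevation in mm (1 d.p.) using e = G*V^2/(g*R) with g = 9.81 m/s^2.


Convert speed: V = 148 / 3.6 = 41.1111 m/s
Apply formula: e = 1.435 * 41.1111^2 / (9.81 * 1100)
e = 1.435 * 1690.1235 / 10791.0
e = 0.224755 m = 224.8 mm

224.8


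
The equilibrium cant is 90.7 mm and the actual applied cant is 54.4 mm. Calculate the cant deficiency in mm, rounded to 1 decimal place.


Cant deficiency = equilibrium cant - actual cant
CD = 90.7 - 54.4
CD = 36.3 mm

36.3


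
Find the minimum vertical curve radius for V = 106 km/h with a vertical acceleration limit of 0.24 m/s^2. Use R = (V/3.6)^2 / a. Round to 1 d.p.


Convert speed: V = 106 / 3.6 = 29.4444 m/s
V^2 = 866.9753 m^2/s^2
R_v = 866.9753 / 0.24
R_v = 3612.4 m

3612.4


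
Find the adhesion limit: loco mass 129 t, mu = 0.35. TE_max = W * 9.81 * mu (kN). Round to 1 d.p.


TE_max = W * g * mu
TE_max = 129 * 9.81 * 0.35
TE_max = 1265.49 * 0.35
TE_max = 442.9 kN

442.9


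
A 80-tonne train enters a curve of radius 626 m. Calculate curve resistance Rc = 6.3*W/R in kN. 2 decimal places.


Rc = 6.3 * W / R
Rc = 6.3 * 80 / 626
Rc = 504.0 / 626
Rc = 0.81 kN

0.81


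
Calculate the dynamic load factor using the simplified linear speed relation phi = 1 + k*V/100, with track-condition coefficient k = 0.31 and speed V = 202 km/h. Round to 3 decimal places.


phi = 1 + k * V / 100
phi = 1 + 0.31 * 202 / 100
phi = 1 + 0.6262
phi = 1.626

1.626


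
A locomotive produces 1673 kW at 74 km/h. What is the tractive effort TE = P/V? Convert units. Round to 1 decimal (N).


Convert: P = 1673 kW = 1673000 W
V = 74 / 3.6 = 20.5556 m/s
TE = 1673000 / 20.5556
TE = 81389.2 N

81389.2


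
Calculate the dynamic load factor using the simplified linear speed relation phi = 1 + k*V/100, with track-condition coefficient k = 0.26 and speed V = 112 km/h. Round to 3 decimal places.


phi = 1 + k * V / 100
phi = 1 + 0.26 * 112 / 100
phi = 1 + 0.2912
phi = 1.291

1.291


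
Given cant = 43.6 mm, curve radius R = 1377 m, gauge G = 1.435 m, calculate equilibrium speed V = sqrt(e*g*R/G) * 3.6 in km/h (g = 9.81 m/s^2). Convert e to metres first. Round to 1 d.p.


Convert cant: e = 43.6 mm = 0.0436 m
V_ms = sqrt(0.0436 * 9.81 * 1377 / 1.435)
V_ms = sqrt(410.428524) = 20.259 m/s
V = 20.259 * 3.6 = 72.9 km/h

72.9


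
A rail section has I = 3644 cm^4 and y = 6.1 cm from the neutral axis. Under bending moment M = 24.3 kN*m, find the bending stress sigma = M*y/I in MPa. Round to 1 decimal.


Convert units:
M = 24.3 kN*m = 24300000 N*mm
y = 6.1 cm = 61 mm
I = 3644 cm^4 = 36440000 mm^4
sigma = 24300000 * 61 / 36440000
sigma = 40.7 MPa

40.7


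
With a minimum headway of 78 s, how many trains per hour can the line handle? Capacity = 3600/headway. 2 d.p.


Capacity = 3600 / headway
Capacity = 3600 / 78
Capacity = 46.15 trains/hour

46.15


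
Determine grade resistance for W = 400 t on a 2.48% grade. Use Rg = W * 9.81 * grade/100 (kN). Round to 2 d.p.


Rg = W * 9.81 * grade / 100
Rg = 400 * 9.81 * 2.48 / 100
Rg = 3924.0 * 0.0248
Rg = 97.32 kN

97.32


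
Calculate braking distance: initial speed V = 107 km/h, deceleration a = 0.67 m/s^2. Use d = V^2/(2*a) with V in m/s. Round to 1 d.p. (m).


Convert speed: V = 107 / 3.6 = 29.7222 m/s
V^2 = 883.4105
d = 883.4105 / (2 * 0.67)
d = 883.4105 / 1.34
d = 659.3 m

659.3


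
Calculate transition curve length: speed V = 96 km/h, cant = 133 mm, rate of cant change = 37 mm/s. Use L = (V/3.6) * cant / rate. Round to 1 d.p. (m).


Convert speed: V = 96 / 3.6 = 26.6667 m/s
L = 26.6667 * 133 / 37
L = 3546.6667 / 37
L = 95.9 m

95.9


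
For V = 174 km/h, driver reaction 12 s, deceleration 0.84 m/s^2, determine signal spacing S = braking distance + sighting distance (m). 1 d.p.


V = 174 / 3.6 = 48.3333 m/s
Braking distance = 48.3333^2 / (2*0.84) = 1390.5423 m
Sighting distance = 48.3333 * 12 = 580.0 m
S = 1390.5423 + 580.0 = 1970.5 m

1970.5


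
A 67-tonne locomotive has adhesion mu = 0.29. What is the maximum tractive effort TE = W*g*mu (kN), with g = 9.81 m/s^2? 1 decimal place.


TE_max = W * g * mu
TE_max = 67 * 9.81 * 0.29
TE_max = 657.27 * 0.29
TE_max = 190.6 kN

190.6


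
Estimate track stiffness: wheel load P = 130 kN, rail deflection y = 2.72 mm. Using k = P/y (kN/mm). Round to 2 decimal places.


Track stiffness k = P / y
k = 130 / 2.72
k = 47.79 kN/mm

47.79


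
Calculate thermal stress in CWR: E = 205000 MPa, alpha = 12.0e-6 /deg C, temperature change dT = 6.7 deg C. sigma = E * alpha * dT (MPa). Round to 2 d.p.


sigma = E * alpha * dT
sigma = 205000 * 12.0e-6 * 6.7
sigma = 2.46 * 6.7
sigma = 16.48 MPa

16.48


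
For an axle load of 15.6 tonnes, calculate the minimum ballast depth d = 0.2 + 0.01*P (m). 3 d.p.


d = 0.2 + 0.01 * 15.6
d = 0.2 + 0.156
d = 0.356 m

0.356


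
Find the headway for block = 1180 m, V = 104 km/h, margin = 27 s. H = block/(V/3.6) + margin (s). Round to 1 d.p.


V = 104 / 3.6 = 28.8889 m/s
Block traversal time = 1180 / 28.8889 = 40.8462 s
Headway = 40.8462 + 27
Headway = 67.8 s

67.8


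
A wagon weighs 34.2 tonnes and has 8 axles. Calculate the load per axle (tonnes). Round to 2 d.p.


Load per axle = total weight / number of axles
Load = 34.2 / 8
Load = 4.28 tonnes

4.28


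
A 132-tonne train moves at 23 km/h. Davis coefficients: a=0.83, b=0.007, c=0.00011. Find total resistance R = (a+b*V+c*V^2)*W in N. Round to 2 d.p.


b*V = 0.007 * 23 = 0.161
c*V^2 = 0.00011 * 529 = 0.05819
R_per_t = 0.83 + 0.161 + 0.05819 = 1.04919 N/t
R_total = 1.04919 * 132 = 138.49 N

138.49


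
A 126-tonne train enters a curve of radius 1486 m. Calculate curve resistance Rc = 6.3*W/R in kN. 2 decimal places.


Rc = 6.3 * W / R
Rc = 6.3 * 126 / 1486
Rc = 793.8 / 1486
Rc = 0.53 kN

0.53


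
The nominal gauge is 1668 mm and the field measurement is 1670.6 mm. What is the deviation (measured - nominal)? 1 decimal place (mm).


Deviation = measured - nominal
Deviation = 1670.6 - 1668
Deviation = 2.6 mm

2.6


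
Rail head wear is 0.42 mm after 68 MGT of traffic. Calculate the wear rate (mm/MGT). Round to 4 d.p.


Wear rate = total wear / cumulative tonnage
Rate = 0.42 / 68
Rate = 0.0062 mm/MGT

0.0062


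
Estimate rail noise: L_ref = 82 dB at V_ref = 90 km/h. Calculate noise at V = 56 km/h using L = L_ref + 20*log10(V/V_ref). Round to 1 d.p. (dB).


V/V_ref = 56 / 90 = 0.622222
log10(0.622222) = -0.206054
20 * -0.206054 = -4.1211
L = 82 + -4.1211 = 77.9 dB

77.9


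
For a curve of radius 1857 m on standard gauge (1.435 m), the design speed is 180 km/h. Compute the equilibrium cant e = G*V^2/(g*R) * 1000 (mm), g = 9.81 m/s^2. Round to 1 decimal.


Convert speed: V = 180 / 3.6 = 50.0 m/s
Apply formula: e = 1.435 * 50.0^2 / (9.81 * 1857)
e = 1.435 * 2500.0 / 18217.17
e = 0.19693 m = 196.9 mm

196.9


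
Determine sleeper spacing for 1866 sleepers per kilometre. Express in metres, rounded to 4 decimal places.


Spacing = 1000 m / number of sleepers
Spacing = 1000 / 1866
Spacing = 0.5359 m

0.5359


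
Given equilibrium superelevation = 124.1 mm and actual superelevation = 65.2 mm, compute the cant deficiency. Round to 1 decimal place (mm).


Cant deficiency = equilibrium cant - actual cant
CD = 124.1 - 65.2
CD = 58.9 mm

58.9


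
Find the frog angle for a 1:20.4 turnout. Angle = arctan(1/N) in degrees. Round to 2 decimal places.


1/N = 1/20.4 = 0.04902
angle = arctan(0.04902) = 0.04898 rad
angle = 0.04898 * 180/pi = 2.81 degrees

2.81


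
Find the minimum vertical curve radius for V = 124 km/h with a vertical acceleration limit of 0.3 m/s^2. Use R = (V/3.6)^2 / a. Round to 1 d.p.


Convert speed: V = 124 / 3.6 = 34.4444 m/s
V^2 = 1186.4198 m^2/s^2
R_v = 1186.4198 / 0.3
R_v = 3954.7 m

3954.7


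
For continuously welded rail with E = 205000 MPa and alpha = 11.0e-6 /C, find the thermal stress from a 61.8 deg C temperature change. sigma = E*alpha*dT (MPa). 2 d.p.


sigma = E * alpha * dT
sigma = 205000 * 11.0e-6 * 61.8
sigma = 2.255 * 61.8
sigma = 139.36 MPa

139.36


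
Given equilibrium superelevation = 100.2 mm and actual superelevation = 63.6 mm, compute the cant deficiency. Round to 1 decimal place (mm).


Cant deficiency = equilibrium cant - actual cant
CD = 100.2 - 63.6
CD = 36.6 mm

36.6


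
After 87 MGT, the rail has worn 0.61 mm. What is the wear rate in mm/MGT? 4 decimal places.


Wear rate = total wear / cumulative tonnage
Rate = 0.61 / 87
Rate = 0.0070 mm/MGT

0.0070


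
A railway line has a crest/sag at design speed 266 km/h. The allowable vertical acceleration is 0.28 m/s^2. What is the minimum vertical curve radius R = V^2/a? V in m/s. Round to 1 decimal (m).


Convert speed: V = 266 / 3.6 = 73.8889 m/s
V^2 = 5459.5679 m^2/s^2
R_v = 5459.5679 / 0.28
R_v = 19498.5 m

19498.5


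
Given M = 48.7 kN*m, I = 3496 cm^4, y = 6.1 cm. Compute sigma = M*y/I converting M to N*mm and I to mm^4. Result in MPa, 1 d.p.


Convert units:
M = 48.7 kN*m = 48700000 N*mm
y = 6.1 cm = 61 mm
I = 3496 cm^4 = 34960000 mm^4
sigma = 48700000 * 61 / 34960000
sigma = 85.0 MPa

85.0


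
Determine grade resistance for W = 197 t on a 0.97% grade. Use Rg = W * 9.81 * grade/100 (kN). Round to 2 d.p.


Rg = W * 9.81 * grade / 100
Rg = 197 * 9.81 * 0.97 / 100
Rg = 1932.57 * 0.0097
Rg = 18.75 kN

18.75


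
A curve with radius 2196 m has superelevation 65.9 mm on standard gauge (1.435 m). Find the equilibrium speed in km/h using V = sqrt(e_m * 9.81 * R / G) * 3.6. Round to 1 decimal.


Convert cant: e = 65.9 mm = 0.0659 m
V_ms = sqrt(0.0659 * 9.81 * 2196 / 1.435)
V_ms = sqrt(989.315599) = 31.4534 m/s
V = 31.4534 * 3.6 = 113.2 km/h

113.2


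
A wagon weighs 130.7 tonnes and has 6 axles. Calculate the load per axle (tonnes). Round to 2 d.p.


Load per axle = total weight / number of axles
Load = 130.7 / 6
Load = 21.78 tonnes

21.78


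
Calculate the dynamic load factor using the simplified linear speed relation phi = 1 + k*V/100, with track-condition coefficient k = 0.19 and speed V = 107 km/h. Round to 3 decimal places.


phi = 1 + k * V / 100
phi = 1 + 0.19 * 107 / 100
phi = 1 + 0.2033
phi = 1.203

1.203


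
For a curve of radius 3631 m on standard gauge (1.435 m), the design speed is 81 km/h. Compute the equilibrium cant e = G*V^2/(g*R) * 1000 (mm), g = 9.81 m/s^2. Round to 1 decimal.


Convert speed: V = 81 / 3.6 = 22.5 m/s
Apply formula: e = 1.435 * 22.5^2 / (9.81 * 3631)
e = 1.435 * 506.25 / 35620.11
e = 0.020395 m = 20.4 mm

20.4


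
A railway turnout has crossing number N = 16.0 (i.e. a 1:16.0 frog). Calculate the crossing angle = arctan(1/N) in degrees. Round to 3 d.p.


1/N = 1/16.0 = 0.0625
angle = arctan(0.0625) = 0.062419 rad
angle = 0.062419 * 180/pi = 3.576 degrees

3.576


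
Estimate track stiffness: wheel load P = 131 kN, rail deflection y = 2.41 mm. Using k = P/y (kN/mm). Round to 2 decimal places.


Track stiffness k = P / y
k = 131 / 2.41
k = 54.36 kN/mm

54.36


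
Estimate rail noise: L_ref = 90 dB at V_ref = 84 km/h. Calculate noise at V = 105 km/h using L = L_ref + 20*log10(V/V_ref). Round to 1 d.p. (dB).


V/V_ref = 105 / 84 = 1.25
log10(1.25) = 0.09691
20 * 0.09691 = 1.9382
L = 90 + 1.9382 = 91.9 dB

91.9


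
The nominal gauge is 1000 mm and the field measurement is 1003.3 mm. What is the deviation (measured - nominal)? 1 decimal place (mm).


Deviation = measured - nominal
Deviation = 1003.3 - 1000
Deviation = 3.3 mm

3.3


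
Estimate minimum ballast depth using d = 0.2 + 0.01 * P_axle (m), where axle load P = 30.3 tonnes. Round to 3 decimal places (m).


d = 0.2 + 0.01 * 30.3
d = 0.2 + 0.303
d = 0.503 m

0.503


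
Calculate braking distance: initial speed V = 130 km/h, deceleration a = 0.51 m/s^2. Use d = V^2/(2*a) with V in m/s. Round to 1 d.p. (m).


Convert speed: V = 130 / 3.6 = 36.1111 m/s
V^2 = 1304.0123
d = 1304.0123 / (2 * 0.51)
d = 1304.0123 / 1.02
d = 1278.4 m

1278.4


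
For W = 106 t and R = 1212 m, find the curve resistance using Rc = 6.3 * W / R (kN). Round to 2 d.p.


Rc = 6.3 * W / R
Rc = 6.3 * 106 / 1212
Rc = 667.8 / 1212
Rc = 0.55 kN

0.55


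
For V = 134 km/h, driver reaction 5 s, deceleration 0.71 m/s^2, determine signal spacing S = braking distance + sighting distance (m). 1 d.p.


V = 134 / 3.6 = 37.2222 m/s
Braking distance = 37.2222^2 / (2*0.71) = 975.6999 m
Sighting distance = 37.2222 * 5 = 186.1111 m
S = 975.6999 + 186.1111 = 1161.8 m

1161.8


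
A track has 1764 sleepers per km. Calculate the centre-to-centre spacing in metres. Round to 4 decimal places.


Spacing = 1000 m / number of sleepers
Spacing = 1000 / 1764
Spacing = 0.5669 m

0.5669


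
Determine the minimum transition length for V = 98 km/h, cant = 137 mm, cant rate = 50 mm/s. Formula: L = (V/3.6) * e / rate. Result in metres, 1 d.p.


Convert speed: V = 98 / 3.6 = 27.2222 m/s
L = 27.2222 * 137 / 50
L = 3729.4444 / 50
L = 74.6 m

74.6


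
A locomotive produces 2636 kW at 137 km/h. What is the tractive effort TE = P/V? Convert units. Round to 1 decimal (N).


Convert: P = 2636 kW = 2636000 W
V = 137 / 3.6 = 38.0556 m/s
TE = 2636000 / 38.0556
TE = 69267.2 N

69267.2


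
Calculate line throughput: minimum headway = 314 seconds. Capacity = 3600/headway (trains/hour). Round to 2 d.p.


Capacity = 3600 / headway
Capacity = 3600 / 314
Capacity = 11.46 trains/hour

11.46


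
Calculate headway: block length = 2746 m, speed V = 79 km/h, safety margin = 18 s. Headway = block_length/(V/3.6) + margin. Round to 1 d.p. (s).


V = 79 / 3.6 = 21.9444 m/s
Block traversal time = 2746 / 21.9444 = 125.1342 s
Headway = 125.1342 + 18
Headway = 143.1 s

143.1


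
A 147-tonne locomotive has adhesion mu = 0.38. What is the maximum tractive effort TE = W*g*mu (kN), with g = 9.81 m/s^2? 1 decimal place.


TE_max = W * g * mu
TE_max = 147 * 9.81 * 0.38
TE_max = 1442.07 * 0.38
TE_max = 548.0 kN

548.0


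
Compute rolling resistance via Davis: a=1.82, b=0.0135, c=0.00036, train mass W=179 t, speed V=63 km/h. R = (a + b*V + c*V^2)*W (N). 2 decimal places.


b*V = 0.0135 * 63 = 0.8505
c*V^2 = 0.00036 * 3969 = 1.42884
R_per_t = 1.82 + 0.8505 + 1.42884 = 4.09934 N/t
R_total = 4.09934 * 179 = 733.78 N

733.78


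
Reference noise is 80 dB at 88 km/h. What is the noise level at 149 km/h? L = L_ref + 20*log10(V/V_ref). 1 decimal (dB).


V/V_ref = 149 / 88 = 1.693182
log10(1.693182) = 0.228704
20 * 0.228704 = 4.5741
L = 80 + 4.5741 = 84.6 dB

84.6


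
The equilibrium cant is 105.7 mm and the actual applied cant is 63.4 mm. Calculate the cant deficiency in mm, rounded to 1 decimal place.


Cant deficiency = equilibrium cant - actual cant
CD = 105.7 - 63.4
CD = 42.3 mm

42.3
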